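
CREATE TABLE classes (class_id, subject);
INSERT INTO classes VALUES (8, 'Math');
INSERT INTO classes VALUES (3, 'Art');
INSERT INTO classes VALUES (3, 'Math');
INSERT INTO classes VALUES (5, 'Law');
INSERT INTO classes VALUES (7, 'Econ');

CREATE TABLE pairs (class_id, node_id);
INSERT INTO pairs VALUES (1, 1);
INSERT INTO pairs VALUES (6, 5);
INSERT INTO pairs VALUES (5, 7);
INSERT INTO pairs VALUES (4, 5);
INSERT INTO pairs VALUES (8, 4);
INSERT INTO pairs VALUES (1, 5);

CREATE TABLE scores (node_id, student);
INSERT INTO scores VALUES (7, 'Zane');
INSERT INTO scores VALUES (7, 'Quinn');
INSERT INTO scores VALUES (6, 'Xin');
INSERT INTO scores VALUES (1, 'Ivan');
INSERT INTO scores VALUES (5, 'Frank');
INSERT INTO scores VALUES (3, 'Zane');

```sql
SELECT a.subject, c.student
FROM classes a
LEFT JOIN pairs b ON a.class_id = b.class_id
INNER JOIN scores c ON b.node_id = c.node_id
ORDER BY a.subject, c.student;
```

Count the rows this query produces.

2

Joins associate left-to-right: classes LEFT JOIN pairs on class_id gives 5 intermediate row(s).
Then INNER JOIN `scores c` on node_id: keep only rows whose b.node_id appears in c.
Result: 2 row(s).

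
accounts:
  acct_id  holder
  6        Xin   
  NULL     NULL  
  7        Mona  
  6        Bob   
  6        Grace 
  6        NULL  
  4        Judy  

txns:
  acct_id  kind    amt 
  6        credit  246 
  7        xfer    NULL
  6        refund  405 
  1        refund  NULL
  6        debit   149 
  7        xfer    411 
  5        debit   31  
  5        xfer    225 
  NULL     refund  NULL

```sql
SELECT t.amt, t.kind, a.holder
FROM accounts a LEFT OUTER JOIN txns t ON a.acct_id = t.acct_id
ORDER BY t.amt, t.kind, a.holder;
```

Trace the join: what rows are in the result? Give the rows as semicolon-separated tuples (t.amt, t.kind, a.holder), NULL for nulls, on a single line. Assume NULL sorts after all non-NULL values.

LEFT JOIN keeps every row from `accounts`; unmatched rows get NULL for `txns`'s columns.
Matching on a.acct_id = t.acct_id. A NULL in a compared column never satisfies the condition.
- a row (acct_id=6): matches 3 t row(s) → 3 output row(s).
- a row (acct_id=NULL): no match → kept, t columns NULL.
- a row (acct_id=7): matches 2 t row(s) → 2 output row(s).
- a row (acct_id=6): matches 3 t row(s) → 3 output row(s).
- a row (acct_id=6): matches 3 t row(s) → 3 output row(s).
- a row (acct_id=6): matches 3 t row(s) → 3 output row(s).
- a row (acct_id=4): no match → kept, t columns NULL.

(149, debit, Bob); (149, debit, Grace); (149, debit, Xin); (149, debit, NULL); (246, credit, Bob); (246, credit, Grace); (246, credit, Xin); (246, credit, NULL); (405, refund, Bob); (405, refund, Grace); (405, refund, Xin); (405, refund, NULL); (411, xfer, Mona); (NULL, xfer, Mona); (NULL, NULL, Judy); (NULL, NULL, NULL)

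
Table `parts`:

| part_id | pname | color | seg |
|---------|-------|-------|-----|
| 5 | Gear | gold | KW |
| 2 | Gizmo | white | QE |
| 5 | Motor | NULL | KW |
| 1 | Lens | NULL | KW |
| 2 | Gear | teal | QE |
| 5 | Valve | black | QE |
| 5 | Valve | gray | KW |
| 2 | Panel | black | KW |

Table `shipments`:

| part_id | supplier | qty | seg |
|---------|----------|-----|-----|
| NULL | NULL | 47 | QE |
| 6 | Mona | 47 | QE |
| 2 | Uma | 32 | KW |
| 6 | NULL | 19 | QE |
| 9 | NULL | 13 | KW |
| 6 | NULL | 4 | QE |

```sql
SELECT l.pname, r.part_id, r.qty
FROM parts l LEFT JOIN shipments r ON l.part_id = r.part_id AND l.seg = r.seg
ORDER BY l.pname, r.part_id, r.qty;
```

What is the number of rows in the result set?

LEFT JOIN keeps every row from `parts`; unmatched rows get NULL for `shipments`'s columns.
Matching on l.part_id = r.part_id AND l.seg = r.seg. A NULL in a compared column never satisfies the condition.
- l (part_id=5, seg=KW) has no partner → padded with NULL.
- l (part_id=2, seg=QE) has no partner → padded with NULL.
- l (part_id=5, seg=KW) has no partner → padded with NULL.
- l (part_id=1, seg=KW) has no partner → padded with NULL.
- l (part_id=2, seg=QE) has no partner → padded with NULL.
- l (part_id=5, seg=QE) has no partner → padded with NULL.
- l (part_id=5, seg=KW) has no partner → padded with NULL.
- l (part_id=2, seg=KW) pairs with 1 row(s) of r.
Total: 1 matched + 7 padded = 8 rows.

8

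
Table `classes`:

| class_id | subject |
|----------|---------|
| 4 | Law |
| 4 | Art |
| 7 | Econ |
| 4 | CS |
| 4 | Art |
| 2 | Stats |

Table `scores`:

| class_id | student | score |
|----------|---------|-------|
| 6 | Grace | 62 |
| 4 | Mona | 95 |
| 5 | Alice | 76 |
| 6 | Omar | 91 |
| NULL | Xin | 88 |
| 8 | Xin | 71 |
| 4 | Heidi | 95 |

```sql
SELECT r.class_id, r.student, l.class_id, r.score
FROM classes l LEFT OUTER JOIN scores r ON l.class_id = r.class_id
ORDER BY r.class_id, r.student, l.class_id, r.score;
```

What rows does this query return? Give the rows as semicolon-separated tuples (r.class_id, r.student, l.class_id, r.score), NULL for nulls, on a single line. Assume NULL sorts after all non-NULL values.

LEFT JOIN keeps every row from `classes`; unmatched rows get NULL for `scores`'s columns.
Matching on l.class_id = r.class_id. A NULL in a compared column never satisfies the condition.
- l row (class_id=4): matches 2 r row(s) → 2 output row(s).
- l row (class_id=4): matches 2 r row(s) → 2 output row(s).
- l row (class_id=7): no match → kept, r columns NULL.
- l row (class_id=4): matches 2 r row(s) → 2 output row(s).
- l row (class_id=4): matches 2 r row(s) → 2 output row(s).
- l row (class_id=2): no match → kept, r columns NULL.
After projecting and ordering:
r.class_id | r.student | l.class_id | r.score
4 | Heidi | 4 | 95
4 | Heidi | 4 | 95
4 | Heidi | 4 | 95
4 | Heidi | 4 | 95
4 | Mona | 4 | 95
4 | Mona | 4 | 95
4 | Mona | 4 | 95
4 | Mona | 4 | 95
NULL | NULL | 2 | NULL
NULL | NULL | 7 | NULL

(4, Heidi, 4, 95); (4, Heidi, 4, 95); (4, Heidi, 4, 95); (4, Heidi, 4, 95); (4, Mona, 4, 95); (4, Mona, 4, 95); (4, Mona, 4, 95); (4, Mona, 4, 95); (NULL, NULL, 2, NULL); (NULL, NULL, 7, NULL)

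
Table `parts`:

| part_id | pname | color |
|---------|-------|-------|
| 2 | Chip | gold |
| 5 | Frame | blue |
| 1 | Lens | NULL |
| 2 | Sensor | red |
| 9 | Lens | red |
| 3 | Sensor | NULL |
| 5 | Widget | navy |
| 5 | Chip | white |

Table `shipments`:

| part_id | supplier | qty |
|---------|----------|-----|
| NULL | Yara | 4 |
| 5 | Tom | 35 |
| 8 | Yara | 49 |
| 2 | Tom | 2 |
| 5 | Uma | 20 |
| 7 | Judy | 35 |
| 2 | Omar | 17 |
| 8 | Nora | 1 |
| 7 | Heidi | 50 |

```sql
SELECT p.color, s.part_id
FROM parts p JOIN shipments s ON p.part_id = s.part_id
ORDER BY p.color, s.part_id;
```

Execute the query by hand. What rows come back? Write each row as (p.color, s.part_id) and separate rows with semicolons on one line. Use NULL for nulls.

INNER JOIN keeps only pairs where the ON condition holds.
Matching on p.part_id = s.part_id. A NULL in a compared column never satisfies the condition.
Matched pairs: 10.

(blue, 5); (blue, 5); (gold, 2); (gold, 2); (navy, 5); (navy, 5); (red, 2); (red, 2); (white, 5); (white, 5)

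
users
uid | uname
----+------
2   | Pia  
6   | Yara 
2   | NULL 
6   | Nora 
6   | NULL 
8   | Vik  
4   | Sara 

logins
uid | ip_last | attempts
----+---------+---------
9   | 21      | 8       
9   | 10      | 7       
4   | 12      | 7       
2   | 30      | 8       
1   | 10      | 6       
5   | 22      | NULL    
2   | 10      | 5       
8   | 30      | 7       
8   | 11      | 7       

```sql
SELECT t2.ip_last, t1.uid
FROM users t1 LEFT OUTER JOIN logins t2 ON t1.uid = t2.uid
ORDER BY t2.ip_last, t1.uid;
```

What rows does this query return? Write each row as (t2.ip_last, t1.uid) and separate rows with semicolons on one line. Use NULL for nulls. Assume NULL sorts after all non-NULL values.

(10, 2); (10, 2); (11, 8); (12, 4); (30, 2); (30, 2); (30, 8); (NULL, 6); (NULL, 6); (NULL, 6)

LEFT JOIN keeps every row from `users`; unmatched rows get NULL for `logins`'s columns.
Matching on t1.uid = t2.uid.
- t1 (uid=2) pairs with 2 row(s) of t2.
- t1 (uid=6) has no partner → padded with NULL.
- t1 (uid=2) pairs with 2 row(s) of t2.
- t1 (uid=6) has no partner → padded with NULL.
- t1 (uid=6) has no partner → padded with NULL.
- t1 (uid=8) pairs with 2 row(s) of t2.
- t1 (uid=4) pairs with 1 row(s) of t2.
After projecting and ordering:
t2.ip_last | t1.uid
10 | 2
10 | 2
11 | 8
12 | 4
30 | 2
30 | 2
30 | 8
NULL | 6
NULL | 6
NULL | 6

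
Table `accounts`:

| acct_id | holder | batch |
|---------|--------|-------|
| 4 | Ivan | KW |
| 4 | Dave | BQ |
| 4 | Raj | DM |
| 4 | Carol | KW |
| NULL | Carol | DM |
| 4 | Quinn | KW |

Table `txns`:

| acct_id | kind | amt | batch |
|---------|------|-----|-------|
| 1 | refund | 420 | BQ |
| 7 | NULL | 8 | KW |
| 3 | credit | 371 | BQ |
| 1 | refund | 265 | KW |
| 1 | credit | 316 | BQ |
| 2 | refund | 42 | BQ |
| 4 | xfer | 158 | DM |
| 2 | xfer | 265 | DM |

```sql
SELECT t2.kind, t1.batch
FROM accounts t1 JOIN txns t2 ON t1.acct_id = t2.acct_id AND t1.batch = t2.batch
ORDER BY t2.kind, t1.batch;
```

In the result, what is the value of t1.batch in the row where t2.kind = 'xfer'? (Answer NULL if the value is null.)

DM

INNER JOIN keeps only pairs where the ON condition holds.
Matching on t1.acct_id = t2.acct_id AND t1.batch = t2.batch. A NULL in a compared column never satisfies the condition.
- acct_id=4, batch=KW: no matching t2 row, dropped.
- acct_id=4, batch=BQ: no matching t2 row, dropped.
- acct_id=4, batch=DM: 1 matching t2 row(s), so 1 row(s) emitted.
- acct_id=4, batch=KW: no matching t2 row, dropped.
- acct_id=NULL, batch=DM: no matching t2 row, dropped.
- acct_id=4, batch=KW: no matching t2 row, dropped.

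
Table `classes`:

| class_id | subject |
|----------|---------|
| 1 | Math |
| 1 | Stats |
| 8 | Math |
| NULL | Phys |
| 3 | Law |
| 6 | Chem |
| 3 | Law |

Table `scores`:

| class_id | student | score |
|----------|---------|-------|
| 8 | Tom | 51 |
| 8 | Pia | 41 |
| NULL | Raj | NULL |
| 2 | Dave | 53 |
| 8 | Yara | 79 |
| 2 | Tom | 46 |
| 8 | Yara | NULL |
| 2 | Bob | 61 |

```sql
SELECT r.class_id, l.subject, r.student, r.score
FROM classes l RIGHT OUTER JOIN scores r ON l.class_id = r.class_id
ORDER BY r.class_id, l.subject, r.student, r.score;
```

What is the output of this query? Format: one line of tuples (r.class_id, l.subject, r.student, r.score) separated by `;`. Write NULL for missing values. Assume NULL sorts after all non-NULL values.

(2, NULL, Bob, 61); (2, NULL, Dave, 53); (2, NULL, Tom, 46); (8, Math, Pia, 41); (8, Math, Tom, 51); (8, Math, Yara, 79); (8, Math, Yara, NULL); (NULL, NULL, Raj, NULL)

RIGHT JOIN keeps every row from `scores`; unmatched rows get NULL for `classes`'s columns.
Matching on l.class_id = r.class_id. A NULL in a compared column never satisfies the condition.
- l[0] class_id=1 → no match.
- l[1] class_id=1 → no match.
- l[2] class_id=8 → 4 match(es) in r → 4 row(s).
- l[3] class_id=NULL → no match.
- l[4] class_id=3 → no match.
- l[5] class_id=6 → no match.
- l[6] class_id=3 → no match.
- plus 4 unmatched r row(s), each kept with NULL l columns.
After projecting and ordering:
r.class_id | l.subject | r.student | r.score
2 | NULL | Bob | 61
2 | NULL | Dave | 53
2 | NULL | Tom | 46
8 | Math | Pia | 41
8 | Math | Tom | 51
8 | Math | Yara | 79
8 | Math | Yara | NULL
NULL | NULL | Raj | NULL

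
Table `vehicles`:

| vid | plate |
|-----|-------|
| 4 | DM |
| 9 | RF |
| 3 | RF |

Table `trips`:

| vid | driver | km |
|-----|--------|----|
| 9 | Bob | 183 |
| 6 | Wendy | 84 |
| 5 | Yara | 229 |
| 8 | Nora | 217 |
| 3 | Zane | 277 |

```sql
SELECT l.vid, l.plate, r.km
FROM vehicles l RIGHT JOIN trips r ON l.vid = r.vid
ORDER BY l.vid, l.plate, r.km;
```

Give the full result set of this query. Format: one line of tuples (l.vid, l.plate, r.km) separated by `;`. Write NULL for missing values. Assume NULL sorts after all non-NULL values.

(3, RF, 277); (9, RF, 183); (NULL, NULL, 84); (NULL, NULL, 217); (NULL, NULL, 229)

RIGHT JOIN keeps every row from `trips`; unmatched rows get NULL for `vehicles`'s columns.
Matching on l.vid = r.vid.
- l (vid=4) has no partner in r.
- l (vid=9) pairs with 1 row(s) of r.
- l (vid=3) pairs with 1 row(s) of r.
- plus 3 unmatched r row(s), each kept with NULL l columns.
After projecting and ordering:
l.vid | l.plate | r.km
3 | RF | 277
9 | RF | 183
NULL | NULL | 84
NULL | NULL | 217
NULL | NULL | 229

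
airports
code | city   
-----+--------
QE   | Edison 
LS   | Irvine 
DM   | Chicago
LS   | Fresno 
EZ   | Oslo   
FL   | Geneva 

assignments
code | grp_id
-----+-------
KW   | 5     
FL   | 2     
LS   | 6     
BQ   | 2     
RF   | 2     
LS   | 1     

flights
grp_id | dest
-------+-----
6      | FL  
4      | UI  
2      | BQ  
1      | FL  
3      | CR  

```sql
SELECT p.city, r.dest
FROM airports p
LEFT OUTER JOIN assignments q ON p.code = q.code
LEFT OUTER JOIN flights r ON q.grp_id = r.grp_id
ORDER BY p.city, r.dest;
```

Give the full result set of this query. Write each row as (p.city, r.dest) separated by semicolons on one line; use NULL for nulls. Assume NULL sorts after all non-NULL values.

(Chicago, NULL); (Edison, NULL); (Fresno, FL); (Fresno, FL); (Geneva, BQ); (Irvine, FL); (Irvine, FL); (Oslo, NULL)

Joins associate left-to-right: airports LEFT JOIN assignments on code gives 8 intermediate row(s).
Then LEFT JOIN `flights r` on grp_id: each of those 8 rows is kept; rows whose q.grp_id has no match in r get NULL for r's columns.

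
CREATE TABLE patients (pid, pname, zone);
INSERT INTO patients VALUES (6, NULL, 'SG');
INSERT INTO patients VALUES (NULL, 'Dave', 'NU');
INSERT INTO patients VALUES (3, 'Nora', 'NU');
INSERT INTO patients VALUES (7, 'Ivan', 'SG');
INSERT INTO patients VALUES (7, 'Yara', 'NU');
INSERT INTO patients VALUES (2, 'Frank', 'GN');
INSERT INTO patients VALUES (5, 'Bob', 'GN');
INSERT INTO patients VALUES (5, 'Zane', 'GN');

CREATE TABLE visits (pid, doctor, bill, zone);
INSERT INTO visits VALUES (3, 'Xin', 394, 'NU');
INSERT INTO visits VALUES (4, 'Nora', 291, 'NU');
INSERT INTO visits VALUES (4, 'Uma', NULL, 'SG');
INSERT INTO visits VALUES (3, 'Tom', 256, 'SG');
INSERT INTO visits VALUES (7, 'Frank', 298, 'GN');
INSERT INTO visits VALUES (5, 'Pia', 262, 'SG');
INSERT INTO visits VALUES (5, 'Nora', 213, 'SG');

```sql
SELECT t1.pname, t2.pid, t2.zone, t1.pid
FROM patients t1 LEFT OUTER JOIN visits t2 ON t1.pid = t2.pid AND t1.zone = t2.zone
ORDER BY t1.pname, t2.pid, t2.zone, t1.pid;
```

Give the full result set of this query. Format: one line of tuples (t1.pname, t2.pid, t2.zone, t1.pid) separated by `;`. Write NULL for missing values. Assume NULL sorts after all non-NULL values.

(Bob, NULL, NULL, 5); (Dave, NULL, NULL, NULL); (Frank, NULL, NULL, 2); (Ivan, NULL, NULL, 7); (Nora, 3, NU, 3); (Yara, NULL, NULL, 7); (Zane, NULL, NULL, 5); (NULL, NULL, NULL, 6)

LEFT JOIN keeps every row from `patients`; unmatched rows get NULL for `visits`'s columns.
Matching on t1.pid = t2.pid AND t1.zone = t2.zone. A NULL in a compared column never satisfies the condition.
Matched pairs: 1; unmatched t1 rows kept: 7.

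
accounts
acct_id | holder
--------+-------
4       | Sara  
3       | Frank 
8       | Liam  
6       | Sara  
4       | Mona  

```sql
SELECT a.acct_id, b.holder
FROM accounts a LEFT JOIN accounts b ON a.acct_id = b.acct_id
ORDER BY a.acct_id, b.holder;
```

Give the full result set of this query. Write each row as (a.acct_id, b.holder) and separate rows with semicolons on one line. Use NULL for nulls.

(3, Frank); (4, Mona); (4, Mona); (4, Sara); (4, Sara); (6, Sara); (8, Liam)

LEFT JOIN keeps every row from `accounts a`; unmatched rows get NULL for `accounts b`'s columns.
Matching on a.acct_id = b.acct_id.
- a[0] acct_id=4 → 2 match(es) in b → 2 row(s).
- a[1] acct_id=3 → 1 match(es) in b → 1 row(s).
- a[2] acct_id=8 → 1 match(es) in b → 1 row(s).
- a[3] acct_id=6 → 1 match(es) in b → 1 row(s).
- a[4] acct_id=4 → 2 match(es) in b → 2 row(s).
After projecting and ordering:
a.acct_id | b.holder
3 | Frank
4 | Mona
4 | Mona
4 | Sara
4 | Sara
6 | Sara
8 | Liam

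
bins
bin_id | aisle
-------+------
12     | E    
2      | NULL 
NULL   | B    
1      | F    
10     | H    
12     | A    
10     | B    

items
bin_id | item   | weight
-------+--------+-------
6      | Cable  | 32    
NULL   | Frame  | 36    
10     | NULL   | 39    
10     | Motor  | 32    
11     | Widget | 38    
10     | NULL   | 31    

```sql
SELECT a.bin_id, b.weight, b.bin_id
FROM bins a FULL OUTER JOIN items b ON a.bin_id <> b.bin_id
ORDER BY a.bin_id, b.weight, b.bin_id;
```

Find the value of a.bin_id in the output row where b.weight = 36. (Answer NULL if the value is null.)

NULL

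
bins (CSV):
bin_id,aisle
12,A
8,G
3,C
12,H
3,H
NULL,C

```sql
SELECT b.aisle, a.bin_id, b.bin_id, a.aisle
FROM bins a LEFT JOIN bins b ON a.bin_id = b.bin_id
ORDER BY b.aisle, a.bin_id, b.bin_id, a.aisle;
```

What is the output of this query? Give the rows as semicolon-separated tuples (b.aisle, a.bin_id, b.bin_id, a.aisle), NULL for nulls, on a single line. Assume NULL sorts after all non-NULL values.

(A, 12, 12, A); (A, 12, 12, H); (C, 3, 3, C); (C, 3, 3, H); (G, 8, 8, G); (H, 3, 3, C); (H, 3, 3, H); (H, 12, 12, A); (H, 12, 12, H); (NULL, NULL, NULL, C)

LEFT JOIN keeps every row from `bins a`; unmatched rows get NULL for `bins b`'s columns.
Matching on a.bin_id = b.bin_id. A NULL in a compared column never satisfies the condition.
- a row (bin_id=12): matches 2 b row(s) → 2 output row(s).
- a row (bin_id=8): matches 1 b row(s) → 1 output row(s).
- a row (bin_id=3): matches 2 b row(s) → 2 output row(s).
- a row (bin_id=12): matches 2 b row(s) → 2 output row(s).
- a row (bin_id=3): matches 2 b row(s) → 2 output row(s).
- a row (bin_id=NULL): no match → kept, b columns NULL.
After projecting and ordering:
b.aisle | a.bin_id | b.bin_id | a.aisle
A | 12 | 12 | A
A | 12 | 12 | H
C | 3 | 3 | C
C | 3 | 3 | H
G | 8 | 8 | G
H | 3 | 3 | C
H | 3 | 3 | H
H | 12 | 12 | A
H | 12 | 12 | H
NULL | NULL | NULL | C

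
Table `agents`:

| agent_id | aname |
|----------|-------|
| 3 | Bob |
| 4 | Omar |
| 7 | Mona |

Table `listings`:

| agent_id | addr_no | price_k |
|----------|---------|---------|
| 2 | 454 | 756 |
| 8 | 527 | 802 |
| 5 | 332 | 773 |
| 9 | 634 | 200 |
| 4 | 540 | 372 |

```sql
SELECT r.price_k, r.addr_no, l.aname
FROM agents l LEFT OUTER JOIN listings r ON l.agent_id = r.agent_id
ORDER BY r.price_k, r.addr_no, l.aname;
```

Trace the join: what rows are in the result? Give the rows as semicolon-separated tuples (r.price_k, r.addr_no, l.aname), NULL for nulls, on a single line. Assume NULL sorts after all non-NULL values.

(372, 540, Omar); (NULL, NULL, Bob); (NULL, NULL, Mona)

LEFT JOIN keeps every row from `agents`; unmatched rows get NULL for `listings`'s columns.
Matching on l.agent_id = r.agent_id.
Matched pairs: 1; unmatched l rows kept: 2.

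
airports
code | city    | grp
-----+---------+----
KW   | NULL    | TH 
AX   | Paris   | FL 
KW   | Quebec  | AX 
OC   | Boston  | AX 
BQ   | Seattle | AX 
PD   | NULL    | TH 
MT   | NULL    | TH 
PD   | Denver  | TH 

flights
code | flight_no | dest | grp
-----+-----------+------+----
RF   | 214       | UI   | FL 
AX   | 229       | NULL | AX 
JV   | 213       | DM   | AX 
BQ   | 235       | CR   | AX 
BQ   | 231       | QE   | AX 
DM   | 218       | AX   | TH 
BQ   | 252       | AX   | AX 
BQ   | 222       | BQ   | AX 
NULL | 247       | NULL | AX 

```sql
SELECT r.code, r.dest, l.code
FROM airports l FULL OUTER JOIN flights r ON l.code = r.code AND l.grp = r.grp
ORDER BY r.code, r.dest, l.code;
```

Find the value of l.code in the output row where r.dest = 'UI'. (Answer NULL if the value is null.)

NULL

FULL OUTER JOIN keeps every row from both sides; unmatched rows get NULL for the other side's columns.
Matching on l.code = r.code AND l.grp = r.grp. A NULL in a compared column never satisfies the condition.
Matched pairs: 4; unmatched l rows kept: 7; unmatched r rows kept: 5.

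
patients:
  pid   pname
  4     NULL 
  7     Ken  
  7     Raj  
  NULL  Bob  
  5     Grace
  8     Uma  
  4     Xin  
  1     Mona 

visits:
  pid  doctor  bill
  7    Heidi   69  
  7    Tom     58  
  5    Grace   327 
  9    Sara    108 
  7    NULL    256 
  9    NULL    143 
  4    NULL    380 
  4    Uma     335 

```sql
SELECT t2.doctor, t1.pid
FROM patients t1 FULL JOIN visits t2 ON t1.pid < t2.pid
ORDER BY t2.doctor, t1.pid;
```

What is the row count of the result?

32

FULL OUTER JOIN keeps every row from both sides; unmatched rows get NULL for the other side's columns.
Matching on t1.pid < t2.pid. A NULL in a compared column never satisfies the condition.
- pid=4: 6 matching t2 row(s), so 6 row(s) emitted.
- pid=7: 2 matching t2 row(s), so 2 row(s) emitted.
- pid=7: 2 matching t2 row(s), so 2 row(s) emitted.
- pid=NULL: no t2 row matches, row kept with t2 columns NULL.
- pid=5: 5 matching t2 row(s), so 5 row(s) emitted.
- pid=8: 2 matching t2 row(s), so 2 row(s) emitted.
- pid=4: 6 matching t2 row(s), so 6 row(s) emitted.
- pid=1: 8 matching t2 row(s), so 8 row(s) emitted.
Total: 31 matched + 1 padded = 32 rows.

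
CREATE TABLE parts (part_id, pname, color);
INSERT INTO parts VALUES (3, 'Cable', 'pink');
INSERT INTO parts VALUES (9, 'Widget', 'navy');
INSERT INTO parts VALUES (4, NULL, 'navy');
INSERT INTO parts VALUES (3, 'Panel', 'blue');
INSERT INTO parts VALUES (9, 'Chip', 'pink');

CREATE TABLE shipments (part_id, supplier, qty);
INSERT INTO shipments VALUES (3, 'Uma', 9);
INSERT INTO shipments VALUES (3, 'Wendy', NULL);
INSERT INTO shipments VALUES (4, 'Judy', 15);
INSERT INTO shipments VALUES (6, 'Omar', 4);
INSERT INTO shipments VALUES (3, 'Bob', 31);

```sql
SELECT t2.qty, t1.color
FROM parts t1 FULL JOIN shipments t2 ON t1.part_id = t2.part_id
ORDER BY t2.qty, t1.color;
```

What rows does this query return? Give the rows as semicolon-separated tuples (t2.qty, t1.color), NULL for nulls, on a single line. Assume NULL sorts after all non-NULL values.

(4, NULL); (9, blue); (9, pink); (15, navy); (31, blue); (31, pink); (NULL, blue); (NULL, navy); (NULL, pink); (NULL, pink)

FULL OUTER JOIN keeps every row from both sides; unmatched rows get NULL for the other side's columns.
Matching on t1.part_id = t2.part_id.
- t1[0] part_id=3 → 3 match(es) in t2 → 3 row(s).
- t1[1] part_id=9 → no match; kept with NULLs on the t2 side.
- t1[2] part_id=4 → 1 match(es) in t2 → 1 row(s).
- t1[3] part_id=3 → 3 match(es) in t2 → 3 row(s).
- t1[4] part_id=9 → no match; kept with NULLs on the t2 side.
- plus 1 unmatched t2 row(s), each kept with NULL t1 columns.
After projecting and ordering:
t2.qty | t1.color
4 | NULL
9 | blue
9 | pink
15 | navy
31 | blue
31 | pink
NULL | blue
NULL | navy
NULL | pink
NULL | pink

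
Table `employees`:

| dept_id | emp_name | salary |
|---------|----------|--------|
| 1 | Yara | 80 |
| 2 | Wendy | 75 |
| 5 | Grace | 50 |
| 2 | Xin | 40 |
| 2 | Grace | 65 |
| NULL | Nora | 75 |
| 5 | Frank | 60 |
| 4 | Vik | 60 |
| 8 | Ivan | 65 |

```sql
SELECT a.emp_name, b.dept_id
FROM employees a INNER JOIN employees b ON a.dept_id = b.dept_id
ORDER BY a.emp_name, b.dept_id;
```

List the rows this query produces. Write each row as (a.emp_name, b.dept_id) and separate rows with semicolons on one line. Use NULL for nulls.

(Frank, 5); (Frank, 5); (Grace, 2); (Grace, 2); (Grace, 2); (Grace, 5); (Grace, 5); (Ivan, 8); (Vik, 4); (Wendy, 2); (Wendy, 2); (Wendy, 2); (Xin, 2); (Xin, 2); (Xin, 2); (Yara, 1)

INNER JOIN keeps only pairs where the ON condition holds.
Matching on a.dept_id = b.dept_id. A NULL in a compared column never satisfies the condition.
Matched pairs: 16.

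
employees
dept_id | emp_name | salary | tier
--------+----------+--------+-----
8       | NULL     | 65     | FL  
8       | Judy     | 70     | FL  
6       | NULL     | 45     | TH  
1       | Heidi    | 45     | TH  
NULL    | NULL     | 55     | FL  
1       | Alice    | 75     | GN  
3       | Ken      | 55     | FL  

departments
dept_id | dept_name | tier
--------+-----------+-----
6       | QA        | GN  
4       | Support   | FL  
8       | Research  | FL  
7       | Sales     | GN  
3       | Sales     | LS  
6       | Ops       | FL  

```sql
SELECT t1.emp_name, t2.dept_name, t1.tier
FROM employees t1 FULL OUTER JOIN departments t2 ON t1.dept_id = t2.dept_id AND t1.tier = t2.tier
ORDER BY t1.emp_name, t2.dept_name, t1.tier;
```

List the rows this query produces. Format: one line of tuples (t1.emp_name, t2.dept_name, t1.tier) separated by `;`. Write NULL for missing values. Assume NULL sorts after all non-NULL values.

(Alice, NULL, GN); (Heidi, NULL, TH); (Judy, Research, FL); (Ken, NULL, FL); (NULL, Ops, NULL); (NULL, QA, NULL); (NULL, Research, FL); (NULL, Sales, NULL); (NULL, Sales, NULL); (NULL, Support, NULL); (NULL, NULL, FL); (NULL, NULL, TH)

FULL OUTER JOIN keeps every row from both sides; unmatched rows get NULL for the other side's columns.
Matching on t1.dept_id = t2.dept_id AND t1.tier = t2.tier. A NULL in a compared column never satisfies the condition.
- dept_id=8, tier=FL: 1 matching t2 row(s), so 1 row(s) emitted.
- dept_id=8, tier=FL: 1 matching t2 row(s), so 1 row(s) emitted.
- dept_id=6, tier=TH: no t2 row matches, row kept with t2 columns NULL.
- dept_id=1, tier=TH: no t2 row matches, row kept with t2 columns NULL.
- dept_id=NULL, tier=FL: no t2 row matches, row kept with t2 columns NULL.
- dept_id=1, tier=GN: no t2 row matches, row kept with t2 columns NULL.
- dept_id=3, tier=FL: no t2 row matches, row kept with t2 columns NULL.
- 5 t2 row(s) had no t1 match → kept, t1 columns NULL.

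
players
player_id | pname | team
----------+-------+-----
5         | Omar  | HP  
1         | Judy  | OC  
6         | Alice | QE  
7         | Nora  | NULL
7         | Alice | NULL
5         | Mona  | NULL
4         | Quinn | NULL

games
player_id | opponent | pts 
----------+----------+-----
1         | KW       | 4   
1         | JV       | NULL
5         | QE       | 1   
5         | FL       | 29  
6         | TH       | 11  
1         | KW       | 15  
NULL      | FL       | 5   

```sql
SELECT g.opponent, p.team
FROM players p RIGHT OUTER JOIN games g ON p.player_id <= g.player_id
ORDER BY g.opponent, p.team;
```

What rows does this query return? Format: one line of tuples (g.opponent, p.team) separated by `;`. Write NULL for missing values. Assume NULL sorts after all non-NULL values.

RIGHT JOIN keeps every row from `games`; unmatched rows get NULL for `players`'s columns.
Matching on p.player_id <= g.player_id. A NULL in a compared column never satisfies the condition.
Matched pairs: 16; unmatched g rows kept: 1.

(FL, HP); (FL, OC); (FL, NULL); (FL, NULL); (FL, NULL); (JV, OC); (KW, OC); (KW, OC); (QE, HP); (QE, OC); (QE, NULL); (QE, NULL); (TH, HP); (TH, OC); (TH, QE); (TH, NULL); (TH, NULL)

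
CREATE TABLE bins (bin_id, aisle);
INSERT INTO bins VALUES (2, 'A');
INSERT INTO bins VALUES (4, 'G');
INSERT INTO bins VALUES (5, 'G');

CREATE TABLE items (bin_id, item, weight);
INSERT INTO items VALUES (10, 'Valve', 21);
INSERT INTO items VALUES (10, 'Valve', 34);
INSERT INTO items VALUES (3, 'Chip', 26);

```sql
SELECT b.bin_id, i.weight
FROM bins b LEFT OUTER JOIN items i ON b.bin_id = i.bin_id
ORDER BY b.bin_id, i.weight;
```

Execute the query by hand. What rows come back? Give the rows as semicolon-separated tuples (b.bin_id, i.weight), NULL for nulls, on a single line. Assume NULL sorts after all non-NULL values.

(2, NULL); (4, NULL); (5, NULL)

LEFT JOIN keeps every row from `bins`; unmatched rows get NULL for `items`'s columns.
Matching on b.bin_id = i.bin_id.
Matched pairs: 0; unmatched b rows kept: 3.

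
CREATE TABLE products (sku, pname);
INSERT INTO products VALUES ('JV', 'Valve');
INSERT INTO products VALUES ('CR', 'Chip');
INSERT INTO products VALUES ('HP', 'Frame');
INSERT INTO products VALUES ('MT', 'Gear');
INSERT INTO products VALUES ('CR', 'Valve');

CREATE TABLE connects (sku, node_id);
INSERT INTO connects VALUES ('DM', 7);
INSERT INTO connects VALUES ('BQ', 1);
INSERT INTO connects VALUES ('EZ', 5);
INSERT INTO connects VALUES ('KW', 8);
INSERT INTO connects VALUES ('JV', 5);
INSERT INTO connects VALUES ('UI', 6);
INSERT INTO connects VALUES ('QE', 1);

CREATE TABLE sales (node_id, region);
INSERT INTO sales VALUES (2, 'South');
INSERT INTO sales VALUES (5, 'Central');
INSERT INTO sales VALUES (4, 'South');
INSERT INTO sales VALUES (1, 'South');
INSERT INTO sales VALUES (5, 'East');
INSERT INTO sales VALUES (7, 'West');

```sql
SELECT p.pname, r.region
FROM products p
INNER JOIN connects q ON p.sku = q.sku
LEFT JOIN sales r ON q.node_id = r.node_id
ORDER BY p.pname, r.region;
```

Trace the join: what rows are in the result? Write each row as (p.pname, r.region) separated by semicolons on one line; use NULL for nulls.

Evaluate left to right. First `products p INNER JOIN connects q` on sku: 1 row(s).
Then LEFT JOIN `sales r` on node_id: each of those 1 rows is kept; rows whose q.node_id has no match in r get NULL for r's columns.

(Valve, Central); (Valve, East)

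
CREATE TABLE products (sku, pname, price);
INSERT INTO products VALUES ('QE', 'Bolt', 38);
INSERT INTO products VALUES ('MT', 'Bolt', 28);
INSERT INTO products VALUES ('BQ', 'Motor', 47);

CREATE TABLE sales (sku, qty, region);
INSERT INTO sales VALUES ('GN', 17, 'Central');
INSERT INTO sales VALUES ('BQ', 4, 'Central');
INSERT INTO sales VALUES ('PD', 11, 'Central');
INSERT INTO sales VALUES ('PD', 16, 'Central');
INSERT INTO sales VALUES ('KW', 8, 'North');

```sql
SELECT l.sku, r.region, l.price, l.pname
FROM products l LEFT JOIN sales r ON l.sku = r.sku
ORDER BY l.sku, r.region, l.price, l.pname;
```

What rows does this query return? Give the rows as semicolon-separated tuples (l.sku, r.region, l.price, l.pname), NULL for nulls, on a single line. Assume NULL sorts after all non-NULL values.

LEFT JOIN keeps every row from `products`; unmatched rows get NULL for `sales`'s columns.
Matching on l.sku = r.sku.
- l row (sku=QE): no match → kept, r columns NULL.
- l row (sku=MT): no match → kept, r columns NULL.
- l row (sku=BQ): matches 1 r row(s) → 1 output row(s).
After projecting and ordering:
l.sku | r.region | l.price | l.pname
BQ | Central | 47 | Motor
MT | NULL | 28 | Bolt
QE | NULL | 38 | Bolt

(BQ, Central, 47, Motor); (MT, NULL, 28, Bolt); (QE, NULL, 38, Bolt)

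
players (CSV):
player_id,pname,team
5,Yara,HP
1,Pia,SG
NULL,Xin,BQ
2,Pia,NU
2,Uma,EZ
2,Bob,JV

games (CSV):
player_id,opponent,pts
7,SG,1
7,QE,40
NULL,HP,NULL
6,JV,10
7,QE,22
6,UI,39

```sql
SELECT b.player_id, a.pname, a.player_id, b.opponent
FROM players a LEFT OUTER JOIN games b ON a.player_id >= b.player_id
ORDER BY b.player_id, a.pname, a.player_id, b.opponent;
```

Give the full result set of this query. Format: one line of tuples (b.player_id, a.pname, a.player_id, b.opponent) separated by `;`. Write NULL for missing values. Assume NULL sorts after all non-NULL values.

(NULL, Bob, 2, NULL); (NULL, Pia, 1, NULL); (NULL, Pia, 2, NULL); (NULL, Uma, 2, NULL); (NULL, Xin, NULL, NULL); (NULL, Yara, 5, NULL)

LEFT JOIN keeps every row from `players`; unmatched rows get NULL for `games`'s columns.
Matching on a.player_id >= b.player_id. A NULL in a compared column never satisfies the condition.
Matched pairs: 0; unmatched a rows kept: 6.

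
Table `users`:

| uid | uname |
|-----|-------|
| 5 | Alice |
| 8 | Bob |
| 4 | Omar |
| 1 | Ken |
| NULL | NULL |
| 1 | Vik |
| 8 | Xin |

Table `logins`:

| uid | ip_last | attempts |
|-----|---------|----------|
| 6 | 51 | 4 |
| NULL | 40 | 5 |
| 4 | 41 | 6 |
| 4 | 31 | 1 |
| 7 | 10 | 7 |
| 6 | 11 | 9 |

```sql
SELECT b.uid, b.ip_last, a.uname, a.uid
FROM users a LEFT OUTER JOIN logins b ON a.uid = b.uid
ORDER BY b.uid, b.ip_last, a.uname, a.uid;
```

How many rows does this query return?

LEFT JOIN keeps every row from `users`; unmatched rows get NULL for `logins`'s columns.
Matching on a.uid = b.uid. A NULL in a compared column never satisfies the condition.
Matched pairs: 2; unmatched a rows kept: 6.
Total: 2 matched + 6 padded = 8 rows.

8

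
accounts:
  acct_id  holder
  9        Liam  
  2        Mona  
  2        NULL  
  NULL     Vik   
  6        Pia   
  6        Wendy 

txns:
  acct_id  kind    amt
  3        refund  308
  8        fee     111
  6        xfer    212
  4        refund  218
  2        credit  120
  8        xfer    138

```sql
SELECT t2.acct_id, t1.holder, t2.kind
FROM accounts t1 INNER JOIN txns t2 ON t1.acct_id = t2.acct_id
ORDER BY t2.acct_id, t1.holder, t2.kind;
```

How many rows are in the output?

4

INNER JOIN keeps only pairs where the ON condition holds.
Matching on t1.acct_id = t2.acct_id. A NULL in a compared column never satisfies the condition.
Matched pairs: 4.
Total: 4 rows.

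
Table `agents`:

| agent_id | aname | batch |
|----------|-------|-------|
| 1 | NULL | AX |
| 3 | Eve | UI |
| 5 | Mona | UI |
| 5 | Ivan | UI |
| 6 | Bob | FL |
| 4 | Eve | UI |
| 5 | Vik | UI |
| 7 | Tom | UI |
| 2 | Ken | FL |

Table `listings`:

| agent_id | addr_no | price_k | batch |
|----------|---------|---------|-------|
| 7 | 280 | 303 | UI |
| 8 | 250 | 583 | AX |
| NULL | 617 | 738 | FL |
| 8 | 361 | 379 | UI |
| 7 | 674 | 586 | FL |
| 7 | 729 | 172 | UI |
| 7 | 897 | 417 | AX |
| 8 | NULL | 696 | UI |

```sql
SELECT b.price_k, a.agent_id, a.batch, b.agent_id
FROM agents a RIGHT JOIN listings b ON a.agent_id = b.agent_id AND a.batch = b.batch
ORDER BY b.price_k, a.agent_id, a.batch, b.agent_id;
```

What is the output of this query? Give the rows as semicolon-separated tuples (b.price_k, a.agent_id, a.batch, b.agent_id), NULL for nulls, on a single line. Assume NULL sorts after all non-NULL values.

(172, 7, UI, 7); (303, 7, UI, 7); (379, NULL, NULL, 8); (417, NULL, NULL, 7); (583, NULL, NULL, 8); (586, NULL, NULL, 7); (696, NULL, NULL, 8); (738, NULL, NULL, NULL)

RIGHT JOIN keeps every row from `listings`; unmatched rows get NULL for `agents`'s columns.
Matching on a.agent_id = b.agent_id AND a.batch = b.batch. A NULL in a compared column never satisfies the condition.
Matched pairs: 2; unmatched b rows kept: 6.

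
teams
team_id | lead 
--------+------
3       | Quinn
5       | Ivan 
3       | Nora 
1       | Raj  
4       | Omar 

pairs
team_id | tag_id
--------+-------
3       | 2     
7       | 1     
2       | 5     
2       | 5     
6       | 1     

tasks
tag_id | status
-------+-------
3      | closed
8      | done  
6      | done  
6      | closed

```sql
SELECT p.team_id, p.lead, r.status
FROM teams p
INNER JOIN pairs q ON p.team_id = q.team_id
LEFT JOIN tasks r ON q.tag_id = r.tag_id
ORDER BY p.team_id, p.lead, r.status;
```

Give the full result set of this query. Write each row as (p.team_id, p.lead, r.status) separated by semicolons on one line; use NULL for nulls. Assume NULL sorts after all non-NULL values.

(3, Nora, NULL); (3, Quinn, NULL)

Evaluate left to right. First `teams p INNER JOIN pairs q` on team_id: 2 row(s).
Then LEFT JOIN `tasks r` on tag_id: each of those 2 rows is kept; rows whose q.tag_id has no match in r get NULL for r's columns.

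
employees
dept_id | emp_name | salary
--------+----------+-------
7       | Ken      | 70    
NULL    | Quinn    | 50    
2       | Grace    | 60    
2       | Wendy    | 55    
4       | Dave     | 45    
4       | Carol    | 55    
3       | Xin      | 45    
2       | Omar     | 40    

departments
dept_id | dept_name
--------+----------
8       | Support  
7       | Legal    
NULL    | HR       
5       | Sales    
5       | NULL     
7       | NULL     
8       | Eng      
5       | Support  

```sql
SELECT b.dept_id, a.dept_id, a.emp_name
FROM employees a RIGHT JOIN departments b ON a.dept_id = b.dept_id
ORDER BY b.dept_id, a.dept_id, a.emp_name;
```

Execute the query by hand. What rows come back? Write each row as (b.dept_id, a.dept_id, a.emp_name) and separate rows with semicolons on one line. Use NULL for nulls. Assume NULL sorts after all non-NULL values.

RIGHT JOIN keeps every row from `departments`; unmatched rows get NULL for `employees`'s columns.
Matching on a.dept_id = b.dept_id. A NULL in a compared column never satisfies the condition.
- dept_id=7: 2 matching b row(s), so 2 row(s) emitted.
- dept_id=NULL: no matching b row.
- dept_id=2: no matching b row.
- dept_id=2: no matching b row.
- dept_id=4: no matching b row.
- dept_id=4: no matching b row.
- dept_id=3: no matching b row.
- dept_id=2: no matching b row.
- plus 6 unmatched b row(s), each kept with NULL a columns.
After projecting and ordering:
b.dept_id | a.dept_id | a.emp_name
5 | NULL | NULL
5 | NULL | NULL
5 | NULL | NULL
7 | 7 | Ken
7 | 7 | Ken
8 | NULL | NULL
8 | NULL | NULL
NULL | NULL | NULL

(5, NULL, NULL); (5, NULL, NULL); (5, NULL, NULL); (7, 7, Ken); (7, 7, Ken); (8, NULL, NULL); (8, NULL, NULL); (NULL, NULL, NULL)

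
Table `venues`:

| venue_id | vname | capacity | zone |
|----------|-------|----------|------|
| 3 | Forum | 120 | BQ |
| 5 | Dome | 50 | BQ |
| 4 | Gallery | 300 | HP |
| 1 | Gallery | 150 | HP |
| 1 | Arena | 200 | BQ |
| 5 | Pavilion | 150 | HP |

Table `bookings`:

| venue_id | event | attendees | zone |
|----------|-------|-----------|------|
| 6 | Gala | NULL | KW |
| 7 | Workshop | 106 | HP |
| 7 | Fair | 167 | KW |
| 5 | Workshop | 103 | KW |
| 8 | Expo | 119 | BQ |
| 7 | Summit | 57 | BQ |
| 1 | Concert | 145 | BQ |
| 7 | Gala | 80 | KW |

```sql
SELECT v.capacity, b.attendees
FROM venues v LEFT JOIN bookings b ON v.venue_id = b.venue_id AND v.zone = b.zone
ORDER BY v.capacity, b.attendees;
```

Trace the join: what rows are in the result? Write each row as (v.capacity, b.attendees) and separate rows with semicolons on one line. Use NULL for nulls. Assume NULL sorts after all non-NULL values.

(50, NULL); (120, NULL); (150, NULL); (150, NULL); (200, 145); (300, NULL)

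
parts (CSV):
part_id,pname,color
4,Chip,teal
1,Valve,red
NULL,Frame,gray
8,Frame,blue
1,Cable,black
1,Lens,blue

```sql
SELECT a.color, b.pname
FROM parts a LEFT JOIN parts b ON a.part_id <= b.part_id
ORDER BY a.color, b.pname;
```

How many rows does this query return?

19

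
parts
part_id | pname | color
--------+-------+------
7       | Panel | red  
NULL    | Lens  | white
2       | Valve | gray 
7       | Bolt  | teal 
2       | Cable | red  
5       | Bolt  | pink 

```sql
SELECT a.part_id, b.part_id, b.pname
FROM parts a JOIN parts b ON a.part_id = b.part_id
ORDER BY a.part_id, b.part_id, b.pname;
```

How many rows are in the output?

INNER JOIN keeps only pairs where the ON condition holds.
Matching on a.part_id = b.part_id. A NULL in a compared column never satisfies the condition.
Matched pairs: 9.
Total: 9 rows.

9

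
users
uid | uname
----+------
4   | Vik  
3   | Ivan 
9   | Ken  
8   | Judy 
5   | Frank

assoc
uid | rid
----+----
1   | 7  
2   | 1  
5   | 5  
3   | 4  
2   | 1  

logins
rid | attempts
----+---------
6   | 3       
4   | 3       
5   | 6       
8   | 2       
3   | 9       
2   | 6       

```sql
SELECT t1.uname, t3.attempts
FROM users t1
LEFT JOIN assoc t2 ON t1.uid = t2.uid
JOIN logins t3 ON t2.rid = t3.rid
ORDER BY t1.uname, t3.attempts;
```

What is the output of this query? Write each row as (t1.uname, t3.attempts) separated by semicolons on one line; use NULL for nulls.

Evaluate left to right. First `users t1 LEFT JOIN assoc t2` on uid: 5 row(s).
Then INNER JOIN `logins t3` on rid: keep only rows whose t2.rid appears in t3.

(Frank, 6); (Ivan, 3)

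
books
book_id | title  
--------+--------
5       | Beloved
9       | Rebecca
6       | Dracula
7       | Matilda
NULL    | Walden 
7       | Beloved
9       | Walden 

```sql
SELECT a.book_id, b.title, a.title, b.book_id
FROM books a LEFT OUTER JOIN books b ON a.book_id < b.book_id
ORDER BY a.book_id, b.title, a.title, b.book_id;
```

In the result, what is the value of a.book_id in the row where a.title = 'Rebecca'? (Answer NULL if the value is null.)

LEFT JOIN keeps every row from `books a`; unmatched rows get NULL for `books b`'s columns.
Matching on a.book_id < b.book_id. A NULL in a compared column never satisfies the condition.
- book_id=5: 5 matching b row(s), so 5 row(s) emitted.
- book_id=9: no b row matches, row kept with b columns NULL.
- book_id=6: 4 matching b row(s), so 4 row(s) emitted.
- book_id=7: 2 matching b row(s), so 2 row(s) emitted.
- book_id=NULL: no b row matches, row kept with b columns NULL.
- book_id=7: 2 matching b row(s), so 2 row(s) emitted.
- book_id=9: no b row matches, row kept with b columns NULL.

9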